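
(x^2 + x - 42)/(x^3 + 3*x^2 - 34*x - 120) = (x + 7)/(x^2 + 9*x + 20)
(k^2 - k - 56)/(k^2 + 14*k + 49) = (k - 8)/(k + 7)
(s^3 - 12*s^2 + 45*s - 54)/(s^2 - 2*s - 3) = (s^2 - 9*s + 18)/(s + 1)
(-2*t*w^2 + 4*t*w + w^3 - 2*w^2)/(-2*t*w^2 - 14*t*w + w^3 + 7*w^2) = (w - 2)/(w + 7)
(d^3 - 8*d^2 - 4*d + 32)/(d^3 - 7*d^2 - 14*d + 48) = (d + 2)/(d + 3)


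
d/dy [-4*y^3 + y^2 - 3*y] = -12*y^2 + 2*y - 3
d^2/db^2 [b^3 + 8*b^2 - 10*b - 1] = 6*b + 16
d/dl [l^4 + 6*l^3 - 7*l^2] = 2*l*(2*l^2 + 9*l - 7)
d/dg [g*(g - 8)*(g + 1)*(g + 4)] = 4*g^3 - 9*g^2 - 72*g - 32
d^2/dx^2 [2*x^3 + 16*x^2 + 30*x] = 12*x + 32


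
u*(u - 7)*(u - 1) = u^3 - 8*u^2 + 7*u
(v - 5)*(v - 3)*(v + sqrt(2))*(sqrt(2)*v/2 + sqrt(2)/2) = sqrt(2)*v^4/2 - 7*sqrt(2)*v^3/2 + v^3 - 7*v^2 + 7*sqrt(2)*v^2/2 + 7*v + 15*sqrt(2)*v/2 + 15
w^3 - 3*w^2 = w^2*(w - 3)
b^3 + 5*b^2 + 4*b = b*(b + 1)*(b + 4)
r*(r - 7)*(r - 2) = r^3 - 9*r^2 + 14*r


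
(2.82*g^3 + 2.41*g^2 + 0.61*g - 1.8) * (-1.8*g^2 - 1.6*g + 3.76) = -5.076*g^5 - 8.85*g^4 + 5.6492*g^3 + 11.3256*g^2 + 5.1736*g - 6.768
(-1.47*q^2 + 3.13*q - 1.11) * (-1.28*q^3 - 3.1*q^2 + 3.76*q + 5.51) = 1.8816*q^5 + 0.5506*q^4 - 13.8094*q^3 + 7.1101*q^2 + 13.0727*q - 6.1161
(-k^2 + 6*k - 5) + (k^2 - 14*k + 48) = 43 - 8*k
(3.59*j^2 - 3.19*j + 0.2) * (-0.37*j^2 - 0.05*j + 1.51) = -1.3283*j^4 + 1.0008*j^3 + 5.5064*j^2 - 4.8269*j + 0.302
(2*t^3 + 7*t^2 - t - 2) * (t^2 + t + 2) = 2*t^5 + 9*t^4 + 10*t^3 + 11*t^2 - 4*t - 4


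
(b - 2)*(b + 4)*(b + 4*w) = b^3 + 4*b^2*w + 2*b^2 + 8*b*w - 8*b - 32*w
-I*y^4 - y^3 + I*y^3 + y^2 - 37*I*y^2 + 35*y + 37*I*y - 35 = (y - 7*I)*(y + I)*(y + 5*I)*(-I*y + I)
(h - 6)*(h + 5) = h^2 - h - 30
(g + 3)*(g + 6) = g^2 + 9*g + 18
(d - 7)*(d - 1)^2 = d^3 - 9*d^2 + 15*d - 7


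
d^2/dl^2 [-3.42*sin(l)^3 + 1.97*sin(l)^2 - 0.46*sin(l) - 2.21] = 3.025*sin(l) - 7.695*sin(3*l) + 3.94*cos(2*l)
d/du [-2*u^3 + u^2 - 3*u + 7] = -6*u^2 + 2*u - 3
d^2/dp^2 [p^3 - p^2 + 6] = 6*p - 2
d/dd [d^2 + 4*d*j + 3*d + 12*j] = 2*d + 4*j + 3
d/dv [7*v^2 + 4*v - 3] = 14*v + 4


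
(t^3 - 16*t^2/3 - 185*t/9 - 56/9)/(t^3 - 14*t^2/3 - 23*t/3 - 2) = (3*t^2 - 17*t - 56)/(3*(t^2 - 5*t - 6))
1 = 1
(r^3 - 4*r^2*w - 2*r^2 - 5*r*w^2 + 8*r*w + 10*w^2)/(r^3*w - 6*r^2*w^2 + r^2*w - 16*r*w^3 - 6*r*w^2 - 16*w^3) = (-r^3 + 4*r^2*w + 2*r^2 + 5*r*w^2 - 8*r*w - 10*w^2)/(w*(-r^3 + 6*r^2*w - r^2 + 16*r*w^2 + 6*r*w + 16*w^2))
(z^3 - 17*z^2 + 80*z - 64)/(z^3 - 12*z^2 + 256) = (z - 1)/(z + 4)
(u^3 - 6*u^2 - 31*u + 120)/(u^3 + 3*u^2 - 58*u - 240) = (u - 3)/(u + 6)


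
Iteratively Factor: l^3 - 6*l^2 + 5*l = (l)*(l^2 - 6*l + 5) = l*(l - 5)*(l - 1)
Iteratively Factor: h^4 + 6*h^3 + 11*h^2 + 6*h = (h + 1)*(h^3 + 5*h^2 + 6*h) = h*(h + 1)*(h^2 + 5*h + 6) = h*(h + 1)*(h + 3)*(h + 2)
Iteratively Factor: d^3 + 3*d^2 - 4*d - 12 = (d + 3)*(d^2 - 4) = (d - 2)*(d + 3)*(d + 2)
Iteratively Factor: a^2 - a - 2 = (a + 1)*(a - 2)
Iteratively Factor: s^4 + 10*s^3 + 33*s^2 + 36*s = (s + 4)*(s^3 + 6*s^2 + 9*s) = (s + 3)*(s + 4)*(s^2 + 3*s) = (s + 3)^2*(s + 4)*(s)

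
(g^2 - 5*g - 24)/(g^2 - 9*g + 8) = (g + 3)/(g - 1)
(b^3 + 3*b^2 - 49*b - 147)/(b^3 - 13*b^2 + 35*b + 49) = (b^2 + 10*b + 21)/(b^2 - 6*b - 7)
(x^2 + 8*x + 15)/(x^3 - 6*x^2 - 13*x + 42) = (x + 5)/(x^2 - 9*x + 14)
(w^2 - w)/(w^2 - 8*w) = (w - 1)/(w - 8)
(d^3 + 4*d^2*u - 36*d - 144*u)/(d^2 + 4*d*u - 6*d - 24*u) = d + 6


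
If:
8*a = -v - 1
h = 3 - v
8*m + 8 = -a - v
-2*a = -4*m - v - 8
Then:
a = 7/13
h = 108/13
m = -21/52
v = -69/13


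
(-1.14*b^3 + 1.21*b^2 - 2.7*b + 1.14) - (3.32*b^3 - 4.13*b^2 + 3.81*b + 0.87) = -4.46*b^3 + 5.34*b^2 - 6.51*b + 0.27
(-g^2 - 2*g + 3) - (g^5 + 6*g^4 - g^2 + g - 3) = -g^5 - 6*g^4 - 3*g + 6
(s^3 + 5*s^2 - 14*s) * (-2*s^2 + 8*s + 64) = -2*s^5 - 2*s^4 + 132*s^3 + 208*s^2 - 896*s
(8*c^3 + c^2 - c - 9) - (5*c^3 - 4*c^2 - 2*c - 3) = 3*c^3 + 5*c^2 + c - 6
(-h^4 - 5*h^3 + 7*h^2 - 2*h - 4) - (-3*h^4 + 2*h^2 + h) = 2*h^4 - 5*h^3 + 5*h^2 - 3*h - 4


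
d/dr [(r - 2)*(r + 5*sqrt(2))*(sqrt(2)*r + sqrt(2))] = 3*sqrt(2)*r^2 - 2*sqrt(2)*r + 20*r - 10 - 2*sqrt(2)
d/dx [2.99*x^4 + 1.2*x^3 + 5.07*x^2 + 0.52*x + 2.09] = 11.96*x^3 + 3.6*x^2 + 10.14*x + 0.52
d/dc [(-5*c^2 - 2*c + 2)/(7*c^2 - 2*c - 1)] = 6*(4*c^2 - 3*c + 1)/(49*c^4 - 28*c^3 - 10*c^2 + 4*c + 1)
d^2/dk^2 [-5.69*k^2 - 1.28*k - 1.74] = -11.3800000000000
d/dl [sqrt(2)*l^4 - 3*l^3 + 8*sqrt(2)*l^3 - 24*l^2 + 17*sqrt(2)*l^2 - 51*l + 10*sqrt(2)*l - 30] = 4*sqrt(2)*l^3 - 9*l^2 + 24*sqrt(2)*l^2 - 48*l + 34*sqrt(2)*l - 51 + 10*sqrt(2)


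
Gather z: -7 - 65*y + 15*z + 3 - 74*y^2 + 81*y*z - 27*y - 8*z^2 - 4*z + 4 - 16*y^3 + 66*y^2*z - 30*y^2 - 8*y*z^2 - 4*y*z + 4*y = -16*y^3 - 104*y^2 - 88*y + z^2*(-8*y - 8) + z*(66*y^2 + 77*y + 11)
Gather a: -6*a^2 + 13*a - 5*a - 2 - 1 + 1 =-6*a^2 + 8*a - 2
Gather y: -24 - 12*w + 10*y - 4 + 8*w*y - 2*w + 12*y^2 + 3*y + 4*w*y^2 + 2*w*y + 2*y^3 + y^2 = -14*w + 2*y^3 + y^2*(4*w + 13) + y*(10*w + 13) - 28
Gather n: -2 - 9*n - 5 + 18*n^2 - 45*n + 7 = 18*n^2 - 54*n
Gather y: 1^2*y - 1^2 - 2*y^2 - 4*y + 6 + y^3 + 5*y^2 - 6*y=y^3 + 3*y^2 - 9*y + 5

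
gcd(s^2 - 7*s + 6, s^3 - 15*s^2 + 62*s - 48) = s^2 - 7*s + 6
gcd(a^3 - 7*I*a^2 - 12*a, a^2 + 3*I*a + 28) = a - 4*I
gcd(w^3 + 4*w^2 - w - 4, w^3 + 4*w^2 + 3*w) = w + 1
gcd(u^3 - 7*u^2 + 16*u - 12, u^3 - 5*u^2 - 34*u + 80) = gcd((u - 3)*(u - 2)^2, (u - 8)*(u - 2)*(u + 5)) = u - 2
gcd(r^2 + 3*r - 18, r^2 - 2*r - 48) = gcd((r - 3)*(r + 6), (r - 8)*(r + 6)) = r + 6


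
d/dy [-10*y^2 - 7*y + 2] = -20*y - 7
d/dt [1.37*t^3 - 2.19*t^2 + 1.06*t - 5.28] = 4.11*t^2 - 4.38*t + 1.06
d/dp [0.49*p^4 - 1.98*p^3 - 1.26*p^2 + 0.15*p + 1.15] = 1.96*p^3 - 5.94*p^2 - 2.52*p + 0.15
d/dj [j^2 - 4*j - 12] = 2*j - 4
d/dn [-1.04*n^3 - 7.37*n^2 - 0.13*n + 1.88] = -3.12*n^2 - 14.74*n - 0.13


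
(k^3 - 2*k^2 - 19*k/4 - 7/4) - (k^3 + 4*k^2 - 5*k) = -6*k^2 + k/4 - 7/4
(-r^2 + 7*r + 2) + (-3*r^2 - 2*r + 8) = -4*r^2 + 5*r + 10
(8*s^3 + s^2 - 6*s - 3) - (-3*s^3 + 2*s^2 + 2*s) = 11*s^3 - s^2 - 8*s - 3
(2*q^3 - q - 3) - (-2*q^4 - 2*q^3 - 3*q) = 2*q^4 + 4*q^3 + 2*q - 3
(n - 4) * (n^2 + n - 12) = n^3 - 3*n^2 - 16*n + 48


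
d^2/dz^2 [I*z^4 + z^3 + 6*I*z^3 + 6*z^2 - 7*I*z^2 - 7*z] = 12*I*z^2 + z*(6 + 36*I) + 12 - 14*I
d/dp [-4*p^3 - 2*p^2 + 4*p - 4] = -12*p^2 - 4*p + 4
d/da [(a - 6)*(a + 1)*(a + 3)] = 3*a^2 - 4*a - 21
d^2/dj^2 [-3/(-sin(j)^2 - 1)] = 6*(-2*sin(j)^4 + 5*sin(j)^2 - 1)/(sin(j)^2 + 1)^3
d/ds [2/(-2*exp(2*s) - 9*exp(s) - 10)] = (8*exp(s) + 18)*exp(s)/(2*exp(2*s) + 9*exp(s) + 10)^2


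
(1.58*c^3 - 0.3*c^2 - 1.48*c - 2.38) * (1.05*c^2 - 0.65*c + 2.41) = 1.659*c^5 - 1.342*c^4 + 2.4488*c^3 - 2.26*c^2 - 2.0198*c - 5.7358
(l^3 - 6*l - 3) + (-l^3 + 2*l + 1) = -4*l - 2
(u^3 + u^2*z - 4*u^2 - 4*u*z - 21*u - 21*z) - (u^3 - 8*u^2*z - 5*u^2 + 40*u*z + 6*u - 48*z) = 9*u^2*z + u^2 - 44*u*z - 27*u + 27*z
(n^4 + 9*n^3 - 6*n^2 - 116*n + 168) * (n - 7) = n^5 + 2*n^4 - 69*n^3 - 74*n^2 + 980*n - 1176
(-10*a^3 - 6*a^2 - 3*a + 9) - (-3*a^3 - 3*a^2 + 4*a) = -7*a^3 - 3*a^2 - 7*a + 9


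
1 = 1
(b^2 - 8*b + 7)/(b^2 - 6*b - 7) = (b - 1)/(b + 1)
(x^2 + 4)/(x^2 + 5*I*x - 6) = (x - 2*I)/(x + 3*I)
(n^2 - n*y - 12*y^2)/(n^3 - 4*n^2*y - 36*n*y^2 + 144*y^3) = (-n - 3*y)/(-n^2 + 36*y^2)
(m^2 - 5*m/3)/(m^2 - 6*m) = (m - 5/3)/(m - 6)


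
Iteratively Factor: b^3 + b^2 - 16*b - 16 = (b + 4)*(b^2 - 3*b - 4) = (b - 4)*(b + 4)*(b + 1)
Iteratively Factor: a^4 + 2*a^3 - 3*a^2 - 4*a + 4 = (a + 2)*(a^3 - 3*a + 2) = (a + 2)^2*(a^2 - 2*a + 1) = (a - 1)*(a + 2)^2*(a - 1)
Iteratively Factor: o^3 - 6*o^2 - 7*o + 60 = (o - 4)*(o^2 - 2*o - 15) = (o - 5)*(o - 4)*(o + 3)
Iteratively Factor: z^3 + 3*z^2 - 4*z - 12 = (z + 3)*(z^2 - 4) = (z + 2)*(z + 3)*(z - 2)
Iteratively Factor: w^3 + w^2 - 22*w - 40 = (w - 5)*(w^2 + 6*w + 8) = (w - 5)*(w + 2)*(w + 4)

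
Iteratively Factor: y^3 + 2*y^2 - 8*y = (y - 2)*(y^2 + 4*y) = (y - 2)*(y + 4)*(y)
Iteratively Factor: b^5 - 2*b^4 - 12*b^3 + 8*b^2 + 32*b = (b - 2)*(b^4 - 12*b^2 - 16*b) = (b - 2)*(b + 2)*(b^3 - 2*b^2 - 8*b) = (b - 2)*(b + 2)^2*(b^2 - 4*b) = (b - 4)*(b - 2)*(b + 2)^2*(b)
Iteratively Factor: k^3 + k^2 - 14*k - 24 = (k + 3)*(k^2 - 2*k - 8) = (k + 2)*(k + 3)*(k - 4)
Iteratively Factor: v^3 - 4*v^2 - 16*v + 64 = (v - 4)*(v^2 - 16) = (v - 4)*(v + 4)*(v - 4)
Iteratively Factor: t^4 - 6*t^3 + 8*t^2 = (t - 2)*(t^3 - 4*t^2) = (t - 4)*(t - 2)*(t^2) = t*(t - 4)*(t - 2)*(t)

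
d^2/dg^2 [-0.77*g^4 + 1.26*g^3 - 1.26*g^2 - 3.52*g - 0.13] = -9.24*g^2 + 7.56*g - 2.52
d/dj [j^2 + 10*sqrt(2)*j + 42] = 2*j + 10*sqrt(2)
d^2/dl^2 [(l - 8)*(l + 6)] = 2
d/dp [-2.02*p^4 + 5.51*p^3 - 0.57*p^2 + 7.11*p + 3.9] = -8.08*p^3 + 16.53*p^2 - 1.14*p + 7.11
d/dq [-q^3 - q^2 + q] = -3*q^2 - 2*q + 1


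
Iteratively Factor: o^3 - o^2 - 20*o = (o - 5)*(o^2 + 4*o) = o*(o - 5)*(o + 4)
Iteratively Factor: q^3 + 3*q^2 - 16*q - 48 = (q + 4)*(q^2 - q - 12) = (q - 4)*(q + 4)*(q + 3)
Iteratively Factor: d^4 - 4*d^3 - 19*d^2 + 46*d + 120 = (d + 3)*(d^3 - 7*d^2 + 2*d + 40) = (d + 2)*(d + 3)*(d^2 - 9*d + 20) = (d - 5)*(d + 2)*(d + 3)*(d - 4)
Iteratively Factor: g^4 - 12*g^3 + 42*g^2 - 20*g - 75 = (g - 3)*(g^3 - 9*g^2 + 15*g + 25) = (g - 5)*(g - 3)*(g^2 - 4*g - 5) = (g - 5)^2*(g - 3)*(g + 1)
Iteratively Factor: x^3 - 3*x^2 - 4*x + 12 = (x - 3)*(x^2 - 4) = (x - 3)*(x - 2)*(x + 2)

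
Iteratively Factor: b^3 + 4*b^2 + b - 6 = (b + 3)*(b^2 + b - 2) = (b - 1)*(b + 3)*(b + 2)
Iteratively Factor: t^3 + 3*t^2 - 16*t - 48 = (t + 4)*(t^2 - t - 12) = (t - 4)*(t + 4)*(t + 3)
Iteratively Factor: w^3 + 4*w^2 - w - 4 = (w + 4)*(w^2 - 1) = (w - 1)*(w + 4)*(w + 1)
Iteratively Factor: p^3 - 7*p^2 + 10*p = (p - 5)*(p^2 - 2*p) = p*(p - 5)*(p - 2)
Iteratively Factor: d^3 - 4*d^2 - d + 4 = (d - 1)*(d^2 - 3*d - 4) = (d - 4)*(d - 1)*(d + 1)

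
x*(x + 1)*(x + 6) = x^3 + 7*x^2 + 6*x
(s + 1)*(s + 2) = s^2 + 3*s + 2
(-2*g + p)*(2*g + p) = -4*g^2 + p^2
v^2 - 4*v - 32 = (v - 8)*(v + 4)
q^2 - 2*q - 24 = (q - 6)*(q + 4)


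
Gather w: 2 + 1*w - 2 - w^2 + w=-w^2 + 2*w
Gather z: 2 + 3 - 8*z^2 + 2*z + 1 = -8*z^2 + 2*z + 6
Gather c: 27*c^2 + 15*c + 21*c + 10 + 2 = 27*c^2 + 36*c + 12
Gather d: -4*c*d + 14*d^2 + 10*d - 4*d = 14*d^2 + d*(6 - 4*c)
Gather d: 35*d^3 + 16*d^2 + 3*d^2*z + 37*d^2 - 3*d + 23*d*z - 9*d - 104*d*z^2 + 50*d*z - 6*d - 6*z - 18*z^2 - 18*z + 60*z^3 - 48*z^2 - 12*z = 35*d^3 + d^2*(3*z + 53) + d*(-104*z^2 + 73*z - 18) + 60*z^3 - 66*z^2 - 36*z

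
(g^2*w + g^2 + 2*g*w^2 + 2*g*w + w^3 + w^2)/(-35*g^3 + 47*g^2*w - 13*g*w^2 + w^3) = (g^2*w + g^2 + 2*g*w^2 + 2*g*w + w^3 + w^2)/(-35*g^3 + 47*g^2*w - 13*g*w^2 + w^3)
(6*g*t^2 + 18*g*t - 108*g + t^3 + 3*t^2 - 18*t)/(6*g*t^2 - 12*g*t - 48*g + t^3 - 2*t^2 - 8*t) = (t^2 + 3*t - 18)/(t^2 - 2*t - 8)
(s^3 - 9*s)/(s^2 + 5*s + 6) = s*(s - 3)/(s + 2)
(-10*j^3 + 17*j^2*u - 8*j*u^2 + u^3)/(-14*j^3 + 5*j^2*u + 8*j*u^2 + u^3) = (10*j^2 - 7*j*u + u^2)/(14*j^2 + 9*j*u + u^2)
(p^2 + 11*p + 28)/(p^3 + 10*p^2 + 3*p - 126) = (p + 4)/(p^2 + 3*p - 18)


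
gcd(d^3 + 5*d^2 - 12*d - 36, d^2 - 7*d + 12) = d - 3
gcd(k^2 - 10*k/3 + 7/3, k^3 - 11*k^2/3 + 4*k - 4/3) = k - 1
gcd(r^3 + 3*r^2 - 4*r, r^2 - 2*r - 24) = r + 4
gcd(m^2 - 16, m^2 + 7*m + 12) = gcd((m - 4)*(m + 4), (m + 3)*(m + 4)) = m + 4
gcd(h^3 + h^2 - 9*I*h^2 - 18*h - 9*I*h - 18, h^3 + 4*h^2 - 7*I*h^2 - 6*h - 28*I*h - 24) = h - 6*I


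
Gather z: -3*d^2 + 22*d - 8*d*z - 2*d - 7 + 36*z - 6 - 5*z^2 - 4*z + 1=-3*d^2 + 20*d - 5*z^2 + z*(32 - 8*d) - 12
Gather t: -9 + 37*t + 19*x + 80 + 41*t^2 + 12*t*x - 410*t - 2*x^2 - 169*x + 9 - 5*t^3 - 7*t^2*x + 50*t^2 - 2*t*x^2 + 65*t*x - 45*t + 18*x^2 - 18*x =-5*t^3 + t^2*(91 - 7*x) + t*(-2*x^2 + 77*x - 418) + 16*x^2 - 168*x + 80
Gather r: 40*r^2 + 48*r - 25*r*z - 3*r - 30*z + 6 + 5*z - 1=40*r^2 + r*(45 - 25*z) - 25*z + 5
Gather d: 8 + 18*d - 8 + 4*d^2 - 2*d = 4*d^2 + 16*d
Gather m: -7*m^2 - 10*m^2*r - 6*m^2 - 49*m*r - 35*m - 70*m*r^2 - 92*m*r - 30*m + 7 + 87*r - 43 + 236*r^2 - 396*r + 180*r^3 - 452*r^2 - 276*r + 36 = m^2*(-10*r - 13) + m*(-70*r^2 - 141*r - 65) + 180*r^3 - 216*r^2 - 585*r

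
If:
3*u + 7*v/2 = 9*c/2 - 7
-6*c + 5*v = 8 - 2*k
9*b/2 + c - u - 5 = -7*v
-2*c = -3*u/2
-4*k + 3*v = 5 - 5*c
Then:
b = 1355/243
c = -329/36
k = -1091/72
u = -329/27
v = -119/36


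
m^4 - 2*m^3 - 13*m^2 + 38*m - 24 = (m - 3)*(m - 2)*(m - 1)*(m + 4)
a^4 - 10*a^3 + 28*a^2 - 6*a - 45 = (a - 5)*(a - 3)^2*(a + 1)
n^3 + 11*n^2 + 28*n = n*(n + 4)*(n + 7)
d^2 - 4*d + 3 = (d - 3)*(d - 1)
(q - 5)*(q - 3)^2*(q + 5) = q^4 - 6*q^3 - 16*q^2 + 150*q - 225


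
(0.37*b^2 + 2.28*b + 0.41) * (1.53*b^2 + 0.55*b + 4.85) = 0.5661*b^4 + 3.6919*b^3 + 3.6758*b^2 + 11.2835*b + 1.9885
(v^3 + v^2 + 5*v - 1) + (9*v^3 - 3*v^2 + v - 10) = 10*v^3 - 2*v^2 + 6*v - 11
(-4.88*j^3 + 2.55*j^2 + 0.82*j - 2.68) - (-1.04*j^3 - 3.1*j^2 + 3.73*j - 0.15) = -3.84*j^3 + 5.65*j^2 - 2.91*j - 2.53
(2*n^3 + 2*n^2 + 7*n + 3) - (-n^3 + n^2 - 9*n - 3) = 3*n^3 + n^2 + 16*n + 6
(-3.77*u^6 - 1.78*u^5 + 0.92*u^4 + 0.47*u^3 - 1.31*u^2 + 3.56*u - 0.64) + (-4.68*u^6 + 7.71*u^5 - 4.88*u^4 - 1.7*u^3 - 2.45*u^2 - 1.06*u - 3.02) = -8.45*u^6 + 5.93*u^5 - 3.96*u^4 - 1.23*u^3 - 3.76*u^2 + 2.5*u - 3.66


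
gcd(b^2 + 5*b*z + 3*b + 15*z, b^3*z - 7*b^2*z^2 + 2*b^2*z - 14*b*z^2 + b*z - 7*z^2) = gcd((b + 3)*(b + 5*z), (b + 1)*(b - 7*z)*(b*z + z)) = 1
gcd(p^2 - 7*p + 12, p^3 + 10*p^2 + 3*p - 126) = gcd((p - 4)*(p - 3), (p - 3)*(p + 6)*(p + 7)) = p - 3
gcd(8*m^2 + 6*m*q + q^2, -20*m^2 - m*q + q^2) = 4*m + q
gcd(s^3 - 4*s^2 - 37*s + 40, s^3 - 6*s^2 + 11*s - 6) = s - 1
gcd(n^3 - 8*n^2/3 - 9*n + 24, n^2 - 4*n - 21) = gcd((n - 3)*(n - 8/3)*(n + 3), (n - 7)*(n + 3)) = n + 3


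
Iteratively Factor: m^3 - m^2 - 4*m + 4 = (m - 1)*(m^2 - 4) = (m - 2)*(m - 1)*(m + 2)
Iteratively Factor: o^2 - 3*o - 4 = (o + 1)*(o - 4)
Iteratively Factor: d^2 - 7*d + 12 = (d - 4)*(d - 3)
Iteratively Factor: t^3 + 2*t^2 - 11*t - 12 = (t - 3)*(t^2 + 5*t + 4) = (t - 3)*(t + 4)*(t + 1)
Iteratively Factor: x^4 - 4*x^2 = (x)*(x^3 - 4*x) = x*(x + 2)*(x^2 - 2*x) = x*(x - 2)*(x + 2)*(x)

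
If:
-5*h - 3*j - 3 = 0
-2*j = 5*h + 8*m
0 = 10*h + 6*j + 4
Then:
No Solution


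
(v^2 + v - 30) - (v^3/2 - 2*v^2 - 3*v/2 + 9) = -v^3/2 + 3*v^2 + 5*v/2 - 39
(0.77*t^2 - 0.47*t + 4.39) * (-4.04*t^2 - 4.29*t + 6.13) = -3.1108*t^4 - 1.4045*t^3 - 10.9992*t^2 - 21.7142*t + 26.9107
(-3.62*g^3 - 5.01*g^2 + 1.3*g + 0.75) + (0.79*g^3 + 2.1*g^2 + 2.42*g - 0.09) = -2.83*g^3 - 2.91*g^2 + 3.72*g + 0.66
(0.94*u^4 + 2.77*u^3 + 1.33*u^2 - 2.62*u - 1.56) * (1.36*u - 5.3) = 1.2784*u^5 - 1.2148*u^4 - 12.8722*u^3 - 10.6122*u^2 + 11.7644*u + 8.268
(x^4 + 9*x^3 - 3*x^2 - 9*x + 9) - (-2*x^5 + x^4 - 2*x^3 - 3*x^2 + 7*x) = 2*x^5 + 11*x^3 - 16*x + 9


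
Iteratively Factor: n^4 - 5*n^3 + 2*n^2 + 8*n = (n)*(n^3 - 5*n^2 + 2*n + 8) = n*(n - 2)*(n^2 - 3*n - 4) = n*(n - 2)*(n + 1)*(n - 4)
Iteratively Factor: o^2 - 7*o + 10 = (o - 2)*(o - 5)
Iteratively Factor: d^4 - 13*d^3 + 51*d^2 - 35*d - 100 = (d - 5)*(d^3 - 8*d^2 + 11*d + 20) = (d - 5)^2*(d^2 - 3*d - 4) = (d - 5)^2*(d - 4)*(d + 1)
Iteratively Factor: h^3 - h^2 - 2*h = (h - 2)*(h^2 + h) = h*(h - 2)*(h + 1)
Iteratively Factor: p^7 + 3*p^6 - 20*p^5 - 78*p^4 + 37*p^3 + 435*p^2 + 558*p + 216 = (p - 4)*(p^6 + 7*p^5 + 8*p^4 - 46*p^3 - 147*p^2 - 153*p - 54) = (p - 4)*(p + 1)*(p^5 + 6*p^4 + 2*p^3 - 48*p^2 - 99*p - 54) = (p - 4)*(p + 1)*(p + 2)*(p^4 + 4*p^3 - 6*p^2 - 36*p - 27) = (p - 4)*(p - 3)*(p + 1)*(p + 2)*(p^3 + 7*p^2 + 15*p + 9) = (p - 4)*(p - 3)*(p + 1)^2*(p + 2)*(p^2 + 6*p + 9) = (p - 4)*(p - 3)*(p + 1)^2*(p + 2)*(p + 3)*(p + 3)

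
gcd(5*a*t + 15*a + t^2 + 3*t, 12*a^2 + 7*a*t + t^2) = 1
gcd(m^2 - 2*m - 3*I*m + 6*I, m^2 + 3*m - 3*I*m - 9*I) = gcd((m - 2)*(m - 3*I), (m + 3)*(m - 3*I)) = m - 3*I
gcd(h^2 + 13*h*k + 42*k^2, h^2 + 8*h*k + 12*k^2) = h + 6*k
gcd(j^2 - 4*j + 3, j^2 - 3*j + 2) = j - 1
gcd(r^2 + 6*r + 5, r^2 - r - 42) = 1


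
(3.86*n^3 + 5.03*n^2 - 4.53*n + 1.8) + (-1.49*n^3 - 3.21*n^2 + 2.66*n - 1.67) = 2.37*n^3 + 1.82*n^2 - 1.87*n + 0.13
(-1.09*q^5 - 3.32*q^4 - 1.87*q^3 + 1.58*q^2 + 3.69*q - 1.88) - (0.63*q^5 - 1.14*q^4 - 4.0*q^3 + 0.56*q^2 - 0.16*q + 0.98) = -1.72*q^5 - 2.18*q^4 + 2.13*q^3 + 1.02*q^2 + 3.85*q - 2.86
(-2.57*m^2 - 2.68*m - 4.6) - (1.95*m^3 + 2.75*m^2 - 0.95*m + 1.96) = -1.95*m^3 - 5.32*m^2 - 1.73*m - 6.56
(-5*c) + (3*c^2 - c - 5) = 3*c^2 - 6*c - 5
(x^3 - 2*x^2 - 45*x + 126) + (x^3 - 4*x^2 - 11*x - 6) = 2*x^3 - 6*x^2 - 56*x + 120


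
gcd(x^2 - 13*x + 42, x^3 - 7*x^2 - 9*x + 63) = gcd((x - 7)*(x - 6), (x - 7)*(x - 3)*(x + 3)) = x - 7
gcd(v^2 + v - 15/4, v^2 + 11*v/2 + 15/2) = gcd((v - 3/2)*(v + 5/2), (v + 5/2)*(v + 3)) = v + 5/2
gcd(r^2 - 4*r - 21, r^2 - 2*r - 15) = r + 3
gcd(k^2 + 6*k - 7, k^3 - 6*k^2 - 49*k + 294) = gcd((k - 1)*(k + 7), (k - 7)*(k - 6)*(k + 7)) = k + 7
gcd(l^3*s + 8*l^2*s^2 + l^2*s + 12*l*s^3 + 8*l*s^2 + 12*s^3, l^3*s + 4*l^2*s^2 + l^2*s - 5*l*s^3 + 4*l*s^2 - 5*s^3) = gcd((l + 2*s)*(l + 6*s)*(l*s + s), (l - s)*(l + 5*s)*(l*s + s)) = l*s + s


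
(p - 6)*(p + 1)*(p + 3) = p^3 - 2*p^2 - 21*p - 18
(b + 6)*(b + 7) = b^2 + 13*b + 42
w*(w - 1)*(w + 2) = w^3 + w^2 - 2*w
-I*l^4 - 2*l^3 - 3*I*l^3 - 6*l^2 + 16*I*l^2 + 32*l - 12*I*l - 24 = (l - 2)*(l + 6)*(l - 2*I)*(-I*l + I)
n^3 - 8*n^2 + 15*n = n*(n - 5)*(n - 3)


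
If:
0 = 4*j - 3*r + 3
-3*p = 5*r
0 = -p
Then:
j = -3/4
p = 0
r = 0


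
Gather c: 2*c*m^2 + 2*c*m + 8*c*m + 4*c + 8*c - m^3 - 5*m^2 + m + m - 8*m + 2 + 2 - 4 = c*(2*m^2 + 10*m + 12) - m^3 - 5*m^2 - 6*m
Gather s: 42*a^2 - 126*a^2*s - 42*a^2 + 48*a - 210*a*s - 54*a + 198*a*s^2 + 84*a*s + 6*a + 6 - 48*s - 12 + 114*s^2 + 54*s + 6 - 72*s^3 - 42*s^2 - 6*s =-72*s^3 + s^2*(198*a + 72) + s*(-126*a^2 - 126*a)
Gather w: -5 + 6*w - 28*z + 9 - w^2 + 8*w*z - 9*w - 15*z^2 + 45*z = -w^2 + w*(8*z - 3) - 15*z^2 + 17*z + 4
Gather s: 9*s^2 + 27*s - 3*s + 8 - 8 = 9*s^2 + 24*s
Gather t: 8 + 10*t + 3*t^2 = 3*t^2 + 10*t + 8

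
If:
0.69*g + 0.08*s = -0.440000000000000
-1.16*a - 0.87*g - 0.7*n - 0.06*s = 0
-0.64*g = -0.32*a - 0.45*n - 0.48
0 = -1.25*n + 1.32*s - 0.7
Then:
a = 2.33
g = -0.35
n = -3.22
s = -2.52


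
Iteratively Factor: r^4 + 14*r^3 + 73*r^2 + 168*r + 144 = (r + 3)*(r^3 + 11*r^2 + 40*r + 48) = (r + 3)*(r + 4)*(r^2 + 7*r + 12) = (r + 3)^2*(r + 4)*(r + 4)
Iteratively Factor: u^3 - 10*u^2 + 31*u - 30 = (u - 2)*(u^2 - 8*u + 15) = (u - 5)*(u - 2)*(u - 3)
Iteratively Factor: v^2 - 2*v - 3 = (v + 1)*(v - 3)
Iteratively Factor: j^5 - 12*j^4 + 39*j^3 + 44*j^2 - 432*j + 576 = (j + 3)*(j^4 - 15*j^3 + 84*j^2 - 208*j + 192) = (j - 4)*(j + 3)*(j^3 - 11*j^2 + 40*j - 48) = (j - 4)^2*(j + 3)*(j^2 - 7*j + 12) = (j - 4)^2*(j - 3)*(j + 3)*(j - 4)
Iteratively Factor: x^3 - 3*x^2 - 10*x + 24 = (x - 4)*(x^2 + x - 6) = (x - 4)*(x - 2)*(x + 3)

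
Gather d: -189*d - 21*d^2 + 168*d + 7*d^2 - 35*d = -14*d^2 - 56*d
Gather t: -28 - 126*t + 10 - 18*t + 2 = -144*t - 16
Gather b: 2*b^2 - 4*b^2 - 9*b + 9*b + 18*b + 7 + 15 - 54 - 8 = -2*b^2 + 18*b - 40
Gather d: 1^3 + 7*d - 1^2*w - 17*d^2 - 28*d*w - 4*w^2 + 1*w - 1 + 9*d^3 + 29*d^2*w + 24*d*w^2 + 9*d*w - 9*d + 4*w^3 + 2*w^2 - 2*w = 9*d^3 + d^2*(29*w - 17) + d*(24*w^2 - 19*w - 2) + 4*w^3 - 2*w^2 - 2*w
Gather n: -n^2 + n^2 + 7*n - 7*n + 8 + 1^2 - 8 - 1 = 0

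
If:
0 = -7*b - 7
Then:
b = -1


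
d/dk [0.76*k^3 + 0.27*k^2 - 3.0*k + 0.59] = 2.28*k^2 + 0.54*k - 3.0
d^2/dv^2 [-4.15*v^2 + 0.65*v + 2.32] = -8.30000000000000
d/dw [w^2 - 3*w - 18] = 2*w - 3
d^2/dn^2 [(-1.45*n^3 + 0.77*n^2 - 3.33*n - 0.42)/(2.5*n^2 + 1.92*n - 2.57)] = (-3.5527136788005e-15*n^4 - 78.34006*n^3 + 56.86278*n^2 - 197.93013*n - 31.185134)/(15.625*n^6 + 36.0*n^5 - 20.5395*n^4 - 66.938112*n^3 + 21.114606*n^2 + 38.044224*n - 16.974593)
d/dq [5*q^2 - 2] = 10*q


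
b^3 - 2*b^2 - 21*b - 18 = (b - 6)*(b + 1)*(b + 3)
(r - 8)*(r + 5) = r^2 - 3*r - 40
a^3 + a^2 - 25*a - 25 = (a - 5)*(a + 1)*(a + 5)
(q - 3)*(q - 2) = q^2 - 5*q + 6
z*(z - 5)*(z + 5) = z^3 - 25*z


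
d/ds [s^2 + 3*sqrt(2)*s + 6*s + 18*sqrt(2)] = 2*s + 3*sqrt(2) + 6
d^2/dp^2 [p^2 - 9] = 2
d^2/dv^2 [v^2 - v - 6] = 2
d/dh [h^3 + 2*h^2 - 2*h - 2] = 3*h^2 + 4*h - 2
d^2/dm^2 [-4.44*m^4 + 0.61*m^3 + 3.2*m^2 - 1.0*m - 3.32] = -53.28*m^2 + 3.66*m + 6.4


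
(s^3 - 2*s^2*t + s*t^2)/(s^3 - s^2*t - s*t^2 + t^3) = s/(s + t)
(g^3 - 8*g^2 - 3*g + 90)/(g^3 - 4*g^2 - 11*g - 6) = (g^2 - 2*g - 15)/(g^2 + 2*g + 1)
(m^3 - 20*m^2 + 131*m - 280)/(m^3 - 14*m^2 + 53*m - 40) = (m - 7)/(m - 1)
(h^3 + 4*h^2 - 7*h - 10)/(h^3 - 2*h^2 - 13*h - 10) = (h^2 + 3*h - 10)/(h^2 - 3*h - 10)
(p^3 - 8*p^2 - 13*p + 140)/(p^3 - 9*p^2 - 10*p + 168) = (p - 5)/(p - 6)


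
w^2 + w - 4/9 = (w - 1/3)*(w + 4/3)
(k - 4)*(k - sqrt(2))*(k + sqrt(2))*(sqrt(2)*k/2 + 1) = sqrt(2)*k^4/2 - 2*sqrt(2)*k^3 + k^3 - 4*k^2 - sqrt(2)*k^2 - 2*k + 4*sqrt(2)*k + 8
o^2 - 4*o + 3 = (o - 3)*(o - 1)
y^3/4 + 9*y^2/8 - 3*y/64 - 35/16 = (y/4 + 1)*(y - 5/4)*(y + 7/4)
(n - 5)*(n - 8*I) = n^2 - 5*n - 8*I*n + 40*I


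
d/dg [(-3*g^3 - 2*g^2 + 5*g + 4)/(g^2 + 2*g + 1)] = -3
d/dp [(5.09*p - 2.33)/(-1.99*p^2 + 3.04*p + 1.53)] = (10.1291*p^2 - 9.2734*p + 14.8709)/(3.9601*p^4 - 12.0992*p^3 + 3.1522*p^2 + 9.3024*p + 2.3409)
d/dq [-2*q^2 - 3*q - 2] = -4*q - 3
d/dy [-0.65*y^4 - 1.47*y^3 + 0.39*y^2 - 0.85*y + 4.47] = -2.6*y^3 - 4.41*y^2 + 0.78*y - 0.85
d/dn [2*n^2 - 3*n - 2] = 4*n - 3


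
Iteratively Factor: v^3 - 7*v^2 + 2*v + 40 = (v - 4)*(v^2 - 3*v - 10) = (v - 4)*(v + 2)*(v - 5)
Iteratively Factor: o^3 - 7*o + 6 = (o + 3)*(o^2 - 3*o + 2) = (o - 1)*(o + 3)*(o - 2)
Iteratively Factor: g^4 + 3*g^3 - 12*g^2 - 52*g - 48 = (g + 3)*(g^3 - 12*g - 16) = (g + 2)*(g + 3)*(g^2 - 2*g - 8) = (g + 2)^2*(g + 3)*(g - 4)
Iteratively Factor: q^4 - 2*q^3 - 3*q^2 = (q)*(q^3 - 2*q^2 - 3*q) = q*(q - 3)*(q^2 + q) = q^2*(q - 3)*(q + 1)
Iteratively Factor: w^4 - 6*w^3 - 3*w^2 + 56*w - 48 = (w - 4)*(w^3 - 2*w^2 - 11*w + 12) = (w - 4)*(w - 1)*(w^2 - w - 12) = (w - 4)^2*(w - 1)*(w + 3)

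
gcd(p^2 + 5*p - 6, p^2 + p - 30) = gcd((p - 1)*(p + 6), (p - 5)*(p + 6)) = p + 6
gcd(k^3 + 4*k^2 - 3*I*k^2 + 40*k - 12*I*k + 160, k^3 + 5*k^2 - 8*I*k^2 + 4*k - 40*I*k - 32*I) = k^2 + k*(4 - 8*I) - 32*I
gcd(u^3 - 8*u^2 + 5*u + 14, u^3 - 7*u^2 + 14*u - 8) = u - 2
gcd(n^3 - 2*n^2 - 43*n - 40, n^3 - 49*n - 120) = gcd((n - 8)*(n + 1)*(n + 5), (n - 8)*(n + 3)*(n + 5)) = n^2 - 3*n - 40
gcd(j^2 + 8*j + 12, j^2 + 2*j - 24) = j + 6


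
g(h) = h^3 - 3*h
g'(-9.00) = 240.00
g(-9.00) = -702.00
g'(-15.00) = 672.00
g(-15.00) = -3330.00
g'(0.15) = -2.93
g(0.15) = -0.45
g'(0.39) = -2.54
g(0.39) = -1.11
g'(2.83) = 21.03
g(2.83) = 14.18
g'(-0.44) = -2.42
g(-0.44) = 1.23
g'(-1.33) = 2.31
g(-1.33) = 1.64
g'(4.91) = 69.32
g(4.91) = 103.64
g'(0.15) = -2.93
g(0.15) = -0.45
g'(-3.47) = 33.12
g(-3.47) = -31.37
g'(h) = 3*h^2 - 3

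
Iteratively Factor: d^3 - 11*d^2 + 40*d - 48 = (d - 4)*(d^2 - 7*d + 12) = (d - 4)*(d - 3)*(d - 4)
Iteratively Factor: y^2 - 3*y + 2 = (y - 2)*(y - 1)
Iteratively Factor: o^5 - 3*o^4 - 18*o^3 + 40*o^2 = (o)*(o^4 - 3*o^3 - 18*o^2 + 40*o) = o^2*(o^3 - 3*o^2 - 18*o + 40) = o^2*(o - 5)*(o^2 + 2*o - 8) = o^2*(o - 5)*(o - 2)*(o + 4)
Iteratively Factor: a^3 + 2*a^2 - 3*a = (a + 3)*(a^2 - a) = (a - 1)*(a + 3)*(a)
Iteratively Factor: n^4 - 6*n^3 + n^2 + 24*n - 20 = (n + 2)*(n^3 - 8*n^2 + 17*n - 10) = (n - 5)*(n + 2)*(n^2 - 3*n + 2) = (n - 5)*(n - 2)*(n + 2)*(n - 1)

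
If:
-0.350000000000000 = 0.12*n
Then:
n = -2.92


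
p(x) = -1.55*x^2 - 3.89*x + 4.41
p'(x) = -3.1*x - 3.89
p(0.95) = -0.68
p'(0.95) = -6.84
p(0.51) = 2.02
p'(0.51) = -5.47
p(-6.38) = -33.86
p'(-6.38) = 15.89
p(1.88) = -8.38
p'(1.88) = -9.72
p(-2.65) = 3.83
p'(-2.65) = 4.32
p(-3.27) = 0.56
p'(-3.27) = 6.25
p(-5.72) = -24.05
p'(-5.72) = 13.84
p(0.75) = 0.62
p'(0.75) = -6.22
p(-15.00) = -285.99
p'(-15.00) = 42.61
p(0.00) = 4.41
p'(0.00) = -3.89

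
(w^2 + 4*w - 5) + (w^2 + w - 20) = 2*w^2 + 5*w - 25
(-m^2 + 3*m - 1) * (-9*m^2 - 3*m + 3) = 9*m^4 - 24*m^3 - 3*m^2 + 12*m - 3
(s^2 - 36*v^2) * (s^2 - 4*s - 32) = s^4 - 4*s^3 - 36*s^2*v^2 - 32*s^2 + 144*s*v^2 + 1152*v^2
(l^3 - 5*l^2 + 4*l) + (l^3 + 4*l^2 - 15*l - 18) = 2*l^3 - l^2 - 11*l - 18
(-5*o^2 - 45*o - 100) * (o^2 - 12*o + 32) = -5*o^4 + 15*o^3 + 280*o^2 - 240*o - 3200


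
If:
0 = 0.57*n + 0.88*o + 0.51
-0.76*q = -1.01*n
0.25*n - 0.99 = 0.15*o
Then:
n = 2.60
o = -2.26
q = 3.46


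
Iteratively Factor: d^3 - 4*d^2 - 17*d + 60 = (d - 5)*(d^2 + d - 12) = (d - 5)*(d - 3)*(d + 4)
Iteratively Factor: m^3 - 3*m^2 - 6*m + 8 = (m - 1)*(m^2 - 2*m - 8) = (m - 4)*(m - 1)*(m + 2)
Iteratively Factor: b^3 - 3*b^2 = (b)*(b^2 - 3*b) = b*(b - 3)*(b)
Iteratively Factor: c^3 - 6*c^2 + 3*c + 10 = (c - 2)*(c^2 - 4*c - 5) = (c - 5)*(c - 2)*(c + 1)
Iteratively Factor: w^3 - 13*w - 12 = (w + 3)*(w^2 - 3*w - 4) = (w + 1)*(w + 3)*(w - 4)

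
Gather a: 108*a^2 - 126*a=108*a^2 - 126*a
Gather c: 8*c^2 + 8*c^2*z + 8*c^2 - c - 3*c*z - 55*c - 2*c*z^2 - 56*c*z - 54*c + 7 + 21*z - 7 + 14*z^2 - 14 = c^2*(8*z + 16) + c*(-2*z^2 - 59*z - 110) + 14*z^2 + 21*z - 14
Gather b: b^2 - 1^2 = b^2 - 1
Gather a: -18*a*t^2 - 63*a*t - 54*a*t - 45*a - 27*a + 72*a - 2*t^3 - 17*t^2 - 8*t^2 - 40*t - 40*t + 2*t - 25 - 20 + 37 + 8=a*(-18*t^2 - 117*t) - 2*t^3 - 25*t^2 - 78*t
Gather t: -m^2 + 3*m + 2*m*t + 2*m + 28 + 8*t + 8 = -m^2 + 5*m + t*(2*m + 8) + 36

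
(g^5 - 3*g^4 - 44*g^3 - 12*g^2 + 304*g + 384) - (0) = g^5 - 3*g^4 - 44*g^3 - 12*g^2 + 304*g + 384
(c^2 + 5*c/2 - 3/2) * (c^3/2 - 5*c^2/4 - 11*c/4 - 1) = c^5/2 - 53*c^3/8 - 6*c^2 + 13*c/8 + 3/2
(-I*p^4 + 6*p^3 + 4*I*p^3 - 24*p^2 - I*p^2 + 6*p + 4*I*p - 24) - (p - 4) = -I*p^4 + 6*p^3 + 4*I*p^3 - 24*p^2 - I*p^2 + 5*p + 4*I*p - 20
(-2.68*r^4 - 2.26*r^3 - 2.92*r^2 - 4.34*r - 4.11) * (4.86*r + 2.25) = -13.0248*r^5 - 17.0136*r^4 - 19.2762*r^3 - 27.6624*r^2 - 29.7396*r - 9.2475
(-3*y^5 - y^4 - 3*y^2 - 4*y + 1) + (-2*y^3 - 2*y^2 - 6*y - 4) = -3*y^5 - y^4 - 2*y^3 - 5*y^2 - 10*y - 3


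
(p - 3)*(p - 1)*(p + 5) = p^3 + p^2 - 17*p + 15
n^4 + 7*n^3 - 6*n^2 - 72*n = n*(n - 3)*(n + 4)*(n + 6)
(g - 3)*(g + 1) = g^2 - 2*g - 3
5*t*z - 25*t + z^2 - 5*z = (5*t + z)*(z - 5)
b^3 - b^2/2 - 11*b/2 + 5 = (b - 2)*(b - 1)*(b + 5/2)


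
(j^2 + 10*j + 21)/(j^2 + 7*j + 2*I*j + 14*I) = (j + 3)/(j + 2*I)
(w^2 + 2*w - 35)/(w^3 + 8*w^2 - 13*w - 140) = (w - 5)/(w^2 + w - 20)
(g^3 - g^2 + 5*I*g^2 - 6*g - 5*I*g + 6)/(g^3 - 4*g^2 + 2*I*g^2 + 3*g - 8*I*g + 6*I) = (g + 3*I)/(g - 3)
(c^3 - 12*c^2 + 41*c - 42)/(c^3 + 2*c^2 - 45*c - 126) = (c^2 - 5*c + 6)/(c^2 + 9*c + 18)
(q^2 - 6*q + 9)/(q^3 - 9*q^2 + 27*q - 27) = 1/(q - 3)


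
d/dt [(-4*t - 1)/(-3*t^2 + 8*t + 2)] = 6*t*(-2*t - 1)/(9*t^4 - 48*t^3 + 52*t^2 + 32*t + 4)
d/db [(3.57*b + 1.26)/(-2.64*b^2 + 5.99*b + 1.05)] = (9.4248*b^2 + 6.6528*b - 3.7989)/(6.9696*b^4 - 31.6272*b^3 + 30.3361*b^2 + 12.579*b + 1.1025)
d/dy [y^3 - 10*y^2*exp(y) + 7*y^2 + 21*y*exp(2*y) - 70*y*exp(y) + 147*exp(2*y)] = -10*y^2*exp(y) + 3*y^2 + 42*y*exp(2*y) - 90*y*exp(y) + 14*y + 315*exp(2*y) - 70*exp(y)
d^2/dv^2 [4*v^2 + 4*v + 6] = 8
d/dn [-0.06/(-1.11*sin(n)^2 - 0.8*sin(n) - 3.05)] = -(0.1332*sin(n) + 0.048)*cos(n)/(1.11*sin(n)^2 + 0.8*sin(n) + 3.05)^2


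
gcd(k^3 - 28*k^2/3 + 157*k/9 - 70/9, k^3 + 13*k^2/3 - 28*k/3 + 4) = k - 2/3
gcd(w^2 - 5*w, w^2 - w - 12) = 1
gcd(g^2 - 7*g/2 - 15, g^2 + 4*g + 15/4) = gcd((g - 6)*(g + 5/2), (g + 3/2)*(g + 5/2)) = g + 5/2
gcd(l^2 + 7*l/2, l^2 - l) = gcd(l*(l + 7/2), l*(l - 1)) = l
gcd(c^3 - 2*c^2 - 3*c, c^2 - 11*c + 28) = 1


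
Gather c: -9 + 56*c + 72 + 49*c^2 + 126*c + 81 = 49*c^2 + 182*c + 144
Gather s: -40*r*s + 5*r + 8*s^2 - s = 5*r + 8*s^2 + s*(-40*r - 1)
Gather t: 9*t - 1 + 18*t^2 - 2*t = 18*t^2 + 7*t - 1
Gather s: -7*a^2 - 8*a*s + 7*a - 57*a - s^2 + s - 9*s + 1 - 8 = -7*a^2 - 50*a - s^2 + s*(-8*a - 8) - 7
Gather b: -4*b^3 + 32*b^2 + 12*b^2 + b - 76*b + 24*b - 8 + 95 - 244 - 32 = -4*b^3 + 44*b^2 - 51*b - 189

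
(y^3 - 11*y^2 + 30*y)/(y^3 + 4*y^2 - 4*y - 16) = y*(y^2 - 11*y + 30)/(y^3 + 4*y^2 - 4*y - 16)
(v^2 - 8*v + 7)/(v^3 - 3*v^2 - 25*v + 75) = (v^2 - 8*v + 7)/(v^3 - 3*v^2 - 25*v + 75)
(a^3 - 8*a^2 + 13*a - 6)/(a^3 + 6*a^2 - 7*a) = (a^2 - 7*a + 6)/(a*(a + 7))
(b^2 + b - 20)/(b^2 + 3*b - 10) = (b - 4)/(b - 2)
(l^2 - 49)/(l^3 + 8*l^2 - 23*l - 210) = (l - 7)/(l^2 + l - 30)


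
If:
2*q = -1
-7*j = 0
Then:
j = 0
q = -1/2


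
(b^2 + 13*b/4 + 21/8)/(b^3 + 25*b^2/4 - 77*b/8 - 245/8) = (2*b + 3)/(2*b^2 + 9*b - 35)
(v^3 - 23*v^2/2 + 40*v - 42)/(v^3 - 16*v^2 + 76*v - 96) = (v - 7/2)/(v - 8)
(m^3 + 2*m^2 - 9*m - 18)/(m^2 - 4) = (m^2 - 9)/(m - 2)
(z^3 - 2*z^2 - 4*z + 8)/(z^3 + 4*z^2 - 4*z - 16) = (z - 2)/(z + 4)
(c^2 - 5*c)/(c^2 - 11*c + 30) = c/(c - 6)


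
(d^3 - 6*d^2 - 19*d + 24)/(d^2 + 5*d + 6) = (d^2 - 9*d + 8)/(d + 2)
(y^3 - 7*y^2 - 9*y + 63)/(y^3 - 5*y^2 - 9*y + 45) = (y - 7)/(y - 5)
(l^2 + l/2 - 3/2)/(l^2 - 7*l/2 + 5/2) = (2*l + 3)/(2*l - 5)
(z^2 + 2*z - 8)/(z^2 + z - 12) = (z - 2)/(z - 3)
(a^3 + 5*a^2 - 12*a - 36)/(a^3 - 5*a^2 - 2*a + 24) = (a + 6)/(a - 4)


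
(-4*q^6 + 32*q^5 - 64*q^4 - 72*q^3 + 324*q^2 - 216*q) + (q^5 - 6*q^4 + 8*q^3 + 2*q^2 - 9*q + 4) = -4*q^6 + 33*q^5 - 70*q^4 - 64*q^3 + 326*q^2 - 225*q + 4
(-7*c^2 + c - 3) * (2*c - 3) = -14*c^3 + 23*c^2 - 9*c + 9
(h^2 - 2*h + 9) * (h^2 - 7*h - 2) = h^4 - 9*h^3 + 21*h^2 - 59*h - 18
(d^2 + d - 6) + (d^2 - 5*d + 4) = 2*d^2 - 4*d - 2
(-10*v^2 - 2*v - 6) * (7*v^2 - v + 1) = -70*v^4 - 4*v^3 - 50*v^2 + 4*v - 6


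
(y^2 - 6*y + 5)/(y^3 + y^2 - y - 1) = (y - 5)/(y^2 + 2*y + 1)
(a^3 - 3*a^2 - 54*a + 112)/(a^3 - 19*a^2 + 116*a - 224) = (a^2 + 5*a - 14)/(a^2 - 11*a + 28)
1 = 1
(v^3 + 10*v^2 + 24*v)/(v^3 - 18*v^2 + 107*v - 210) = v*(v^2 + 10*v + 24)/(v^3 - 18*v^2 + 107*v - 210)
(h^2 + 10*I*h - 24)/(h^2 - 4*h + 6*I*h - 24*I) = (h + 4*I)/(h - 4)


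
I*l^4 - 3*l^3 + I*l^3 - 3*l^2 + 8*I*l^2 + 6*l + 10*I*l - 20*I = (l + 2)*(l - 2*I)*(l + 5*I)*(I*l - I)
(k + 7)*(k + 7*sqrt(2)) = k^2 + 7*k + 7*sqrt(2)*k + 49*sqrt(2)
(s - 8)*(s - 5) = s^2 - 13*s + 40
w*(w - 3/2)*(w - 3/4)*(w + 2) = w^4 - w^3/4 - 27*w^2/8 + 9*w/4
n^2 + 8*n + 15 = (n + 3)*(n + 5)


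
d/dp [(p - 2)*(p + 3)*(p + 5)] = 3*p^2 + 12*p - 1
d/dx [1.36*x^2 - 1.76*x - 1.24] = 2.72*x - 1.76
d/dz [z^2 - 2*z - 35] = 2*z - 2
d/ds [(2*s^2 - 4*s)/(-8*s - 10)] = 2*(-2*s^2 - 5*s + 5)/(16*s^2 + 40*s + 25)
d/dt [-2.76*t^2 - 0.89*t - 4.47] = -5.52*t - 0.89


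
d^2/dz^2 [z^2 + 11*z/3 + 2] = 2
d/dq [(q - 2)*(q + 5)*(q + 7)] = 3*q^2 + 20*q + 11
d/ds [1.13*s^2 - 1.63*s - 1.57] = 2.26*s - 1.63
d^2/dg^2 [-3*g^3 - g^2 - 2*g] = -18*g - 2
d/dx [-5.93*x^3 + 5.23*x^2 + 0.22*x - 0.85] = -17.79*x^2 + 10.46*x + 0.22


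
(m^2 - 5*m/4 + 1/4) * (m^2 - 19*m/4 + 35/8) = m^4 - 6*m^3 + 169*m^2/16 - 213*m/32 + 35/32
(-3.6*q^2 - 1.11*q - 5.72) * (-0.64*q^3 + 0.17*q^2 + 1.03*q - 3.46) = 2.304*q^5 + 0.0983999999999999*q^4 - 0.2359*q^3 + 10.3403*q^2 - 2.051*q + 19.7912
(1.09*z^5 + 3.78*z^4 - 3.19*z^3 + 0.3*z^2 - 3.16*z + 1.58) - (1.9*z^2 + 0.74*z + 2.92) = 1.09*z^5 + 3.78*z^4 - 3.19*z^3 - 1.6*z^2 - 3.9*z - 1.34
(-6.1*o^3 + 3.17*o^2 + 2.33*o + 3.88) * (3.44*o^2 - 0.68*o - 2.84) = -20.984*o^5 + 15.0528*o^4 + 23.1836*o^3 + 2.76*o^2 - 9.2556*o - 11.0192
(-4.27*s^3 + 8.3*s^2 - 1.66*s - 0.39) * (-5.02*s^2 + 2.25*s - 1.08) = 21.4354*s^5 - 51.2735*s^4 + 31.6198*s^3 - 10.7412*s^2 + 0.9153*s + 0.4212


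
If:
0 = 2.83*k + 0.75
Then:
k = -0.27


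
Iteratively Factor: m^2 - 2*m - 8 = (m - 4)*(m + 2)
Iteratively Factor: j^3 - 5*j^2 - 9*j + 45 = (j - 5)*(j^2 - 9) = (j - 5)*(j + 3)*(j - 3)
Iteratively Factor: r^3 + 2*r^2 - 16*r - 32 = (r - 4)*(r^2 + 6*r + 8) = (r - 4)*(r + 2)*(r + 4)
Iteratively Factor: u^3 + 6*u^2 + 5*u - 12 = (u - 1)*(u^2 + 7*u + 12) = (u - 1)*(u + 3)*(u + 4)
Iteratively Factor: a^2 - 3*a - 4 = (a + 1)*(a - 4)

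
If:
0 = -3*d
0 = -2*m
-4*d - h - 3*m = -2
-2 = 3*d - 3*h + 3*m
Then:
No Solution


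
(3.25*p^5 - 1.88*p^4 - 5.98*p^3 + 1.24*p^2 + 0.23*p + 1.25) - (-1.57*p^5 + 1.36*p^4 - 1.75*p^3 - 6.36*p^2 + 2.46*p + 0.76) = 4.82*p^5 - 3.24*p^4 - 4.23*p^3 + 7.6*p^2 - 2.23*p + 0.49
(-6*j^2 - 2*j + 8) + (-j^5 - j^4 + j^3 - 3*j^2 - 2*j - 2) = -j^5 - j^4 + j^3 - 9*j^2 - 4*j + 6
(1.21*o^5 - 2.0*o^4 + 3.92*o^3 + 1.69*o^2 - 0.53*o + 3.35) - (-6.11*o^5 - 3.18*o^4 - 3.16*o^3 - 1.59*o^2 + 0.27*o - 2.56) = 7.32*o^5 + 1.18*o^4 + 7.08*o^3 + 3.28*o^2 - 0.8*o + 5.91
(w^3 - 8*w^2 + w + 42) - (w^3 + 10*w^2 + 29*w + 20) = -18*w^2 - 28*w + 22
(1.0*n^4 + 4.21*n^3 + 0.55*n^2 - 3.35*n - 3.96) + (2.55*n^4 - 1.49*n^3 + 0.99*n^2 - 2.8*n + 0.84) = 3.55*n^4 + 2.72*n^3 + 1.54*n^2 - 6.15*n - 3.12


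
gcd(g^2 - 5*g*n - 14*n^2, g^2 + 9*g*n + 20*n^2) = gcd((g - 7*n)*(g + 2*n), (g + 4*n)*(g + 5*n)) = 1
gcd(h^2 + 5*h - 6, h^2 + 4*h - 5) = h - 1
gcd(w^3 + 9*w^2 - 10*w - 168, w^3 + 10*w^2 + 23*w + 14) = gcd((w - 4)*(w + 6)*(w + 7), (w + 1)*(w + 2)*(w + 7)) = w + 7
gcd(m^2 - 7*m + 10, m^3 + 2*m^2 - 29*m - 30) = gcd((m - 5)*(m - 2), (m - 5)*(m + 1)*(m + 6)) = m - 5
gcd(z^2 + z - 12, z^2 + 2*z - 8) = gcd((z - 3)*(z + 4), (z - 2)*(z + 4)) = z + 4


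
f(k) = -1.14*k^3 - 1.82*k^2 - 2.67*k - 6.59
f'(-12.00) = -451.47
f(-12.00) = 1733.29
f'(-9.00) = -246.93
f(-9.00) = 701.08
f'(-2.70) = -17.77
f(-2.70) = 9.79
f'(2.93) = -42.70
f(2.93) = -58.71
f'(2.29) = -28.94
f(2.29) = -35.94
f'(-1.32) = -3.82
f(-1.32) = -3.61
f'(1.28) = -12.93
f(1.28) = -15.38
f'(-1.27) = -3.56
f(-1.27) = -3.80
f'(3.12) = -47.32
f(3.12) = -67.26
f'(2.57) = -34.61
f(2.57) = -44.82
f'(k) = -3.42*k^2 - 3.64*k - 2.67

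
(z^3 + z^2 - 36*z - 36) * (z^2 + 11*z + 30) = z^5 + 12*z^4 + 5*z^3 - 402*z^2 - 1476*z - 1080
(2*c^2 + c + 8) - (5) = 2*c^2 + c + 3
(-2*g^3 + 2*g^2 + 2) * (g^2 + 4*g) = -2*g^5 - 6*g^4 + 8*g^3 + 2*g^2 + 8*g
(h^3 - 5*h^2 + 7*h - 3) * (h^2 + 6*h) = h^5 + h^4 - 23*h^3 + 39*h^2 - 18*h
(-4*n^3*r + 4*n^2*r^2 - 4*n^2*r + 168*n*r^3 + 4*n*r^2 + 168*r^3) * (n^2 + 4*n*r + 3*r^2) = -4*n^5*r - 12*n^4*r^2 - 4*n^4*r + 172*n^3*r^3 - 12*n^3*r^2 + 684*n^2*r^4 + 172*n^2*r^3 + 504*n*r^5 + 684*n*r^4 + 504*r^5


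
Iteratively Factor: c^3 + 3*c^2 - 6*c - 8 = (c + 4)*(c^2 - c - 2) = (c - 2)*(c + 4)*(c + 1)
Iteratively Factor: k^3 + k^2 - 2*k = (k + 2)*(k^2 - k) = (k - 1)*(k + 2)*(k)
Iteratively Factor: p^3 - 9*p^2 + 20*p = (p - 5)*(p^2 - 4*p) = (p - 5)*(p - 4)*(p)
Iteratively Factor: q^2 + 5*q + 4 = (q + 4)*(q + 1)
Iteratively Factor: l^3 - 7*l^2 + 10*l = (l - 2)*(l^2 - 5*l) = l*(l - 2)*(l - 5)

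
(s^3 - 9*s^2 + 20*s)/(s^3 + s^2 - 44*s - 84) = s*(s^2 - 9*s + 20)/(s^3 + s^2 - 44*s - 84)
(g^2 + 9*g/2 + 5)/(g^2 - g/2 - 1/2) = (2*g^2 + 9*g + 10)/(2*g^2 - g - 1)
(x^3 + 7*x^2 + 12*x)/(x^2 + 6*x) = (x^2 + 7*x + 12)/(x + 6)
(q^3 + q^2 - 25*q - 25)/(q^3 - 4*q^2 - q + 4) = (q^2 - 25)/(q^2 - 5*q + 4)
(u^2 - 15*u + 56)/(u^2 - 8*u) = (u - 7)/u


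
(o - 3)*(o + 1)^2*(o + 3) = o^4 + 2*o^3 - 8*o^2 - 18*o - 9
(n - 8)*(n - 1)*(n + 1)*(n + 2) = n^4 - 6*n^3 - 17*n^2 + 6*n + 16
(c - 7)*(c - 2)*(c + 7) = c^3 - 2*c^2 - 49*c + 98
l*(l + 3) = l^2 + 3*l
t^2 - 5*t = t*(t - 5)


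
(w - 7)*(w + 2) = w^2 - 5*w - 14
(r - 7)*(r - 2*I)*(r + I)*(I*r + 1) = I*r^4 + 2*r^3 - 7*I*r^3 - 14*r^2 + I*r^2 + 2*r - 7*I*r - 14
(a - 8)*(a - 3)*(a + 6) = a^3 - 5*a^2 - 42*a + 144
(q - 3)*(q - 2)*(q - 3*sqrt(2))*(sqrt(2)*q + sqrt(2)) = sqrt(2)*q^4 - 6*q^3 - 4*sqrt(2)*q^3 + sqrt(2)*q^2 + 24*q^2 - 6*q + 6*sqrt(2)*q - 36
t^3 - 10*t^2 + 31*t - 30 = (t - 5)*(t - 3)*(t - 2)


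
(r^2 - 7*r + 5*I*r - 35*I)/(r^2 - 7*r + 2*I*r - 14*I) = (r + 5*I)/(r + 2*I)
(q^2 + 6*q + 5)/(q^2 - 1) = (q + 5)/(q - 1)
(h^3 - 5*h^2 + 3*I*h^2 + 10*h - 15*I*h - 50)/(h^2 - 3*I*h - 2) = (h^2 + 5*h*(-1 + I) - 25*I)/(h - I)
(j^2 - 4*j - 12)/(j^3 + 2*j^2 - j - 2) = (j - 6)/(j^2 - 1)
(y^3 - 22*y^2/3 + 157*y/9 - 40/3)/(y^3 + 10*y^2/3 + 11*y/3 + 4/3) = (9*y^3 - 66*y^2 + 157*y - 120)/(3*(3*y^3 + 10*y^2 + 11*y + 4))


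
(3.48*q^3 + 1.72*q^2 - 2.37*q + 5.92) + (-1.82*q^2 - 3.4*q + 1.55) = 3.48*q^3 - 0.1*q^2 - 5.77*q + 7.47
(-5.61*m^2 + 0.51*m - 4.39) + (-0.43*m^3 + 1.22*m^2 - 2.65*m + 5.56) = -0.43*m^3 - 4.39*m^2 - 2.14*m + 1.17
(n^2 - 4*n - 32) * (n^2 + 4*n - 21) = n^4 - 69*n^2 - 44*n + 672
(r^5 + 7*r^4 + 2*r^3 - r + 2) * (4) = 4*r^5 + 28*r^4 + 8*r^3 - 4*r + 8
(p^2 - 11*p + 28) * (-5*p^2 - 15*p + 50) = -5*p^4 + 40*p^3 + 75*p^2 - 970*p + 1400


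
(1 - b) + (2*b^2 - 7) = 2*b^2 - b - 6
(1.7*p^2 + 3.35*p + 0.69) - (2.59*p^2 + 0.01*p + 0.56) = -0.89*p^2 + 3.34*p + 0.13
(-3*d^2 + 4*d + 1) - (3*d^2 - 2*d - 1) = -6*d^2 + 6*d + 2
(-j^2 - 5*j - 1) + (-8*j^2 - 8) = -9*j^2 - 5*j - 9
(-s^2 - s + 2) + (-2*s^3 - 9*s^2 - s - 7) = -2*s^3 - 10*s^2 - 2*s - 5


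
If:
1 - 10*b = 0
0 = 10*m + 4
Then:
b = 1/10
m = -2/5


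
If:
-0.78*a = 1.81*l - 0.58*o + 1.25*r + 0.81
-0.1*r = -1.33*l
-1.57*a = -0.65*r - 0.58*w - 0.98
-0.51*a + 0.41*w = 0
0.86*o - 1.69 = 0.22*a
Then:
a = 0.99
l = -0.02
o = 2.22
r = -0.21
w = 1.23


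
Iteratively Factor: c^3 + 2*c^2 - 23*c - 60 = (c - 5)*(c^2 + 7*c + 12) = (c - 5)*(c + 3)*(c + 4)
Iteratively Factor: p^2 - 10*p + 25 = (p - 5)*(p - 5)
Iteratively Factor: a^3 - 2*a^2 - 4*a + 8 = (a - 2)*(a^2 - 4) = (a - 2)^2*(a + 2)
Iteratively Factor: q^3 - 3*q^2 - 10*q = (q + 2)*(q^2 - 5*q) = (q - 5)*(q + 2)*(q)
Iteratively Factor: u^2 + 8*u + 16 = (u + 4)*(u + 4)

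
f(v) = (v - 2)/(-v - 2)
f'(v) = 1/(-v - 2) + (v - 2)/(-v - 2)^2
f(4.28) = -0.36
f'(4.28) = -0.10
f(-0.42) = 1.53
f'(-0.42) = -1.60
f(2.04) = -0.01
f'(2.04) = -0.25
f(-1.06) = 3.26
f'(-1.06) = -4.53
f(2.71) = -0.15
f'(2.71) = -0.18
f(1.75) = 0.07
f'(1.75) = -0.28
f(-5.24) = -2.23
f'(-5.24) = -0.38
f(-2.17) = -24.53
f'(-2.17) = -138.41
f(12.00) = -0.71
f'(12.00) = -0.02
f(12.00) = -0.71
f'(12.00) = -0.02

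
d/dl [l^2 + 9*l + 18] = 2*l + 9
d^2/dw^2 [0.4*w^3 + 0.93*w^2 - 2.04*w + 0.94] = 2.4*w + 1.86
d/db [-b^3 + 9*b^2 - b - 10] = -3*b^2 + 18*b - 1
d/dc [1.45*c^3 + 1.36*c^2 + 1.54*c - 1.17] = 4.35*c^2 + 2.72*c + 1.54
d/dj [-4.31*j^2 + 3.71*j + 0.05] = 3.71 - 8.62*j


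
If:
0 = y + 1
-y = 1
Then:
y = -1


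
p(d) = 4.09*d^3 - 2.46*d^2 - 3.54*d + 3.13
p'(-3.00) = 121.65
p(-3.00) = -118.82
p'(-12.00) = 1822.38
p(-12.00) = -7376.15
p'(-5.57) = 404.54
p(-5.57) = -760.26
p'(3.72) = 147.95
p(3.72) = 166.47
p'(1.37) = 12.75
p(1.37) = 4.18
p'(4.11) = 183.50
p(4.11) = 230.98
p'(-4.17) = 230.34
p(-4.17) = -321.46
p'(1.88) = 30.58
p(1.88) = 14.96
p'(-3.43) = 157.69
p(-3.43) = -178.72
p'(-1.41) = 27.79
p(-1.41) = -8.23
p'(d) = 12.27*d^2 - 4.92*d - 3.54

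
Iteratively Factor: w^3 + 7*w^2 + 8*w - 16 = (w - 1)*(w^2 + 8*w + 16) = (w - 1)*(w + 4)*(w + 4)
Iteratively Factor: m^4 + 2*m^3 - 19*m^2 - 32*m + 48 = (m + 3)*(m^3 - m^2 - 16*m + 16) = (m + 3)*(m + 4)*(m^2 - 5*m + 4) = (m - 4)*(m + 3)*(m + 4)*(m - 1)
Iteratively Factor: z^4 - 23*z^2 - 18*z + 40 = (z - 5)*(z^3 + 5*z^2 + 2*z - 8) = (z - 5)*(z + 2)*(z^2 + 3*z - 4) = (z - 5)*(z - 1)*(z + 2)*(z + 4)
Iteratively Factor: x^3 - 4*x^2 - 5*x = (x + 1)*(x^2 - 5*x) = (x - 5)*(x + 1)*(x)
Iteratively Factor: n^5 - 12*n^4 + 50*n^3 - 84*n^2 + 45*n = (n - 1)*(n^4 - 11*n^3 + 39*n^2 - 45*n) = (n - 3)*(n - 1)*(n^3 - 8*n^2 + 15*n) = n*(n - 3)*(n - 1)*(n^2 - 8*n + 15) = n*(n - 5)*(n - 3)*(n - 1)*(n - 3)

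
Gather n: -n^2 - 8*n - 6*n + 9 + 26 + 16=-n^2 - 14*n + 51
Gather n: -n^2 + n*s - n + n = -n^2 + n*s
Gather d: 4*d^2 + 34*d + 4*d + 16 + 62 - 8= 4*d^2 + 38*d + 70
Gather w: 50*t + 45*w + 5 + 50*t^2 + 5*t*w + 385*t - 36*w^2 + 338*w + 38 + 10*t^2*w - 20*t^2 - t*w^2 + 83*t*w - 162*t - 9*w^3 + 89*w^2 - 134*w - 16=30*t^2 + 273*t - 9*w^3 + w^2*(53 - t) + w*(10*t^2 + 88*t + 249) + 27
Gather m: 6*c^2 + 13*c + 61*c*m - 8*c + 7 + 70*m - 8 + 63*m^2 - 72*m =6*c^2 + 5*c + 63*m^2 + m*(61*c - 2) - 1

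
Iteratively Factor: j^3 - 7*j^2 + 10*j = (j)*(j^2 - 7*j + 10) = j*(j - 5)*(j - 2)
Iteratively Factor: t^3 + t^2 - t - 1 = (t + 1)*(t^2 - 1) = (t - 1)*(t + 1)*(t + 1)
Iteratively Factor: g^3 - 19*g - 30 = (g + 3)*(g^2 - 3*g - 10) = (g + 2)*(g + 3)*(g - 5)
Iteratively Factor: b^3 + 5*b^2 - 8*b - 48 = (b - 3)*(b^2 + 8*b + 16) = (b - 3)*(b + 4)*(b + 4)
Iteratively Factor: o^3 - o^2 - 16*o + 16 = (o - 4)*(o^2 + 3*o - 4) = (o - 4)*(o - 1)*(o + 4)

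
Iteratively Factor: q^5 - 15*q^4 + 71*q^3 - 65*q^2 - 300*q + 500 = (q - 5)*(q^4 - 10*q^3 + 21*q^2 + 40*q - 100) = (q - 5)^2*(q^3 - 5*q^2 - 4*q + 20) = (q - 5)^2*(q + 2)*(q^2 - 7*q + 10) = (q - 5)^2*(q - 2)*(q + 2)*(q - 5)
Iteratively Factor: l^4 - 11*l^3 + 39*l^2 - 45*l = (l - 5)*(l^3 - 6*l^2 + 9*l) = (l - 5)*(l - 3)*(l^2 - 3*l) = l*(l - 5)*(l - 3)*(l - 3)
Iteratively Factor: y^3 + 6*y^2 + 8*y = (y)*(y^2 + 6*y + 8) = y*(y + 2)*(y + 4)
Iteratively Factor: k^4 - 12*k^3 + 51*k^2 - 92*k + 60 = (k - 5)*(k^3 - 7*k^2 + 16*k - 12) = (k - 5)*(k - 3)*(k^2 - 4*k + 4) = (k - 5)*(k - 3)*(k - 2)*(k - 2)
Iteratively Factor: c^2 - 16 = (c - 4)*(c + 4)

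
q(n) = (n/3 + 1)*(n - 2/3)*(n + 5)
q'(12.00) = 205.89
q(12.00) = 963.33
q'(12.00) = 205.89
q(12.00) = 963.33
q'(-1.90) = -2.46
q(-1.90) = -2.92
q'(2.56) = 22.29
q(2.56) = 26.53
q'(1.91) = 16.21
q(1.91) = 14.06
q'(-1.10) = -0.95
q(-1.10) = -4.36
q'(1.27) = 11.04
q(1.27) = 5.38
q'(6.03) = 69.06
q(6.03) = 178.06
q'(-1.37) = -1.60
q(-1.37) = -4.02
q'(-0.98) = -0.61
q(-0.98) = -4.46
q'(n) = (n/3 + 1)*(n - 2/3) + (n/3 + 1)*(n + 5) + (n - 2/3)*(n + 5)/3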